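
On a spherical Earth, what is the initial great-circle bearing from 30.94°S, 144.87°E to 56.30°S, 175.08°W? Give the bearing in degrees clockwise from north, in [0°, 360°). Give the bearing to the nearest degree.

144°

Δλ = -175.08 − 144.87 = -319.95°; wrapped into (−180°, 180°]: 40.05°.
θ = atan2( sin Δλ · cos φ₂ , cos φ₁ · sin φ₂ − sin φ₁ · cos φ₂ · cos Δλ )
  = atan2(0.35702, -0.49520) = 144.210° → normalised to [0°, 360°): 144.210°.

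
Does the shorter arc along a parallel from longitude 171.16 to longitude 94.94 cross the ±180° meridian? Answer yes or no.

No

Signed shortest Δλ = ((94.94 − 171.16 + 180) mod 360) − 180 = -76.22°.
Going west by 76.22° from +171.16° reaches +94.94° without touching 180°.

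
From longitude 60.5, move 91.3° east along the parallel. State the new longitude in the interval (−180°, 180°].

Start at +60.5°; shift +91.3° → +151.8°.
+151.8° already lies in (−180°, 180°].

+151.8°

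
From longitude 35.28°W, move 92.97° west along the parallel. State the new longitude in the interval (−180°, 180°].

128.25°W

Start at -35.28°; shift −92.97° → -128.25°.
-128.25° already lies in (−180°, 180°].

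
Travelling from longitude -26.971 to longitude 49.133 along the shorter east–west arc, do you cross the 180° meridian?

Signed shortest Δλ = ((49.133 − -26.971 + 180) mod 360) − 180 = 76.104°.
Going east by 76.104° from -26.971° reaches +49.133° without touching 180°.

No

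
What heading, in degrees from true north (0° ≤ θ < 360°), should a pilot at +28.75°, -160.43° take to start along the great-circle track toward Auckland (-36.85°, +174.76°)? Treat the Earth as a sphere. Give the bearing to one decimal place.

201.0°

Δλ = 174.76 − -160.43 = 335.19°; wrapped into (−180°, 180°]: -24.81°.
θ = atan2( sin Δλ · cos φ₂ , cos φ₁ · sin φ₂ − sin φ₁ · cos φ₂ · cos Δλ )
  = atan2(-0.33578, -0.87516) = -159.010° → normalised to [0°, 360°): 200.990°.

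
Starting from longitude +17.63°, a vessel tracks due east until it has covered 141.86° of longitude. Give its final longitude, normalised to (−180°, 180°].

+159.49°

Start at +17.63°; shift +141.86° → +159.49°.
+159.49° already lies in (−180°, 180°].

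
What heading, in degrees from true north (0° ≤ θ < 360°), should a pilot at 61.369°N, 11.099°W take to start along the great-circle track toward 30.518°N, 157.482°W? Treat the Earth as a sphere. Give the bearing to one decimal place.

331.4°

Δλ = -157.482 − -11.099 = -146.383°.
θ = atan2( sin Δλ · cos φ₂ , cos φ₁ · sin φ₂ − sin φ₁ · cos φ₂ · cos Δλ )
  = atan2(-0.47694, 0.87300) = -28.649° → normalised to [0°, 360°): 331.351°.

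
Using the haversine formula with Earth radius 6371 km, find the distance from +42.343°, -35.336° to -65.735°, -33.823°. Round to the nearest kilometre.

12018 km

Δλ = -33.823 − -35.336 = 1.513°.
Δφ = -65.735 − 42.343 = -108.078°.
a = sin²(Δφ/2) + cos φ₁ · cos φ₂ · sin²(Δλ/2) = 0.655209.
c = 2·atan2(√a, √(1−a)) = 1.88643 rad → d = 6371·c ≈ 12018.44 km.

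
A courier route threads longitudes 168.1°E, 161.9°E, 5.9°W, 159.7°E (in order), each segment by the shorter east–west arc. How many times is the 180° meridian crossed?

0

Leg 1: +168.1° → +161.9°, shortest Δλ = -6.2° (west) — does not cross 180°.
Leg 2: +161.9° → -5.9°, shortest Δλ = -167.8° (west) — does not cross 180°.
Leg 3: -5.9° → +159.7°, shortest Δλ = 165.6° (east) — does not cross 180°.
Total crossings: 0.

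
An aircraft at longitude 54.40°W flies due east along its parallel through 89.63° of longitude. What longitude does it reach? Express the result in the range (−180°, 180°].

Start at -54.40°; shift +89.63° → +35.23°.
+35.23° already lies in (−180°, 180°].

35.23°E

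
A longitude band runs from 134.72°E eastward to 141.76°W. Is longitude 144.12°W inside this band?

Yes

Band width going east from +134.72° to -141.76°: ((-141.76 − 134.72) mod 360) = 83.52°.
Offset of -144.12° east of the west edge: ((-144.12 − 134.72) mod 360) = 81.16°.
81.16° ≤ 83.52° ⇒ inside.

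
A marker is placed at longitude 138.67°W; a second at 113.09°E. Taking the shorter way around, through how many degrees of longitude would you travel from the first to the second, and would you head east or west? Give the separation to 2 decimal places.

108.24° west

Raw difference: 113.09 − -138.67 = 251.76°.
Normalise into (−180°, 180°]: 251.76° − 360° = -108.24°.
Negative ⇒ the second point lies to the west; separation 108.24°.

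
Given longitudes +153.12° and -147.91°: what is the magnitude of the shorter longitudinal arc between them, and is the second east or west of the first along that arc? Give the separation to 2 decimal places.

58.97° east

Raw difference: -147.91 − 153.12 = -301.03°.
Normalise into (−180°, 180°]: -301.03° + 360° = 58.97°.
Positive ⇒ the second point lies to the east; separation 58.97°.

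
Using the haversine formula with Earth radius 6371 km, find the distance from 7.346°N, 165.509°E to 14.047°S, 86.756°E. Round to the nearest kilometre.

Δλ = 86.756 − 165.509 = -78.753°.
Δφ = -14.047 − 7.346 = -21.393°.
a = sin²(Δφ/2) + cos φ₁ · cos φ₂ · sin²(Δλ/2) = 0.421690.
c = 2·atan2(√a, √(1−a)) = 1.41353 rad → d = 6371·c ≈ 9005.59 km.

9006 km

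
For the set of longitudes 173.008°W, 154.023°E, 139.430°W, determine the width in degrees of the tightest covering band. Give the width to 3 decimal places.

Sort the longitudes: -173.008°, -139.430°, +154.023°.
Eastward gaps between consecutive values (wrapping around): 33.578°, 293.453°, 32.969°.
Largest gap = 293.453° ⇒ minimal covering band is its complement: 360° − 293.453° = 66.547°.
Band runs from +154.023° eastward to -139.430°, crossing the antimeridian.

66.547°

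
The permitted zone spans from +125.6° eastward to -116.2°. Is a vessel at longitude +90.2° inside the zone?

Band width going east from +125.6° to -116.2°: ((-116.2 − 125.6) mod 360) = 118.2°.
Offset of +90.2° east of the west edge: ((90.2 − 125.6) mod 360) = 324.6°.
324.6° > 118.2° ⇒ outside.

No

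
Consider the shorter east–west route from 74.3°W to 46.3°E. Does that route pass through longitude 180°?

Signed shortest Δλ = ((46.3 − -74.3 + 180) mod 360) − 180 = 120.6°.
Going east by 120.6° from -74.3° reaches +46.3° without touching 180°.

No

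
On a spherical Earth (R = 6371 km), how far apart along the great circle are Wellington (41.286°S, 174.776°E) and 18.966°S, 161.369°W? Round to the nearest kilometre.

Δλ = -161.369 − 174.776 = -336.145°; wrapped into (−180°, 180°]: 23.855°.
Δφ = -18.966 − -41.286 = 22.320°.
a = sin²(Δφ/2) + cos φ₁ · cos φ₂ · sin²(Δλ/2) = 0.067815.
c = 2·atan2(√a, √(1−a)) = 0.52690 rad → d = 6371·c ≈ 3356.89 km.

3357 km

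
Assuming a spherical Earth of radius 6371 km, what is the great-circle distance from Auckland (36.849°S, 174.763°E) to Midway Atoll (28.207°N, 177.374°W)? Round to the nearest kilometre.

Δλ = -177.374 − 174.763 = -352.137°; wrapped into (−180°, 180°]: 7.863°.
Δφ = 28.207 − -36.849 = 65.056°.
a = sin²(Δφ/2) + cos φ₁ · cos φ₂ · sin²(Δλ/2) = 0.292449.
c = 2·atan2(√a, √(1−a)) = 1.14274 rad → d = 6371·c ≈ 7280.41 km.

7280 km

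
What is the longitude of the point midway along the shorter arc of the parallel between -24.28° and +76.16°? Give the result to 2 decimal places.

+25.94°

Signed shortest Δλ from -24.28° to +76.16° is +100.44°.
Midpoint longitude = -24.28° + (+100.44°)/2 = -24.28° + 50.22° = +25.94°.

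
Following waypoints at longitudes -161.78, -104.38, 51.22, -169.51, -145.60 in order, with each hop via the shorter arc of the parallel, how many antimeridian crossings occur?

1

Leg 1: -161.78° → -104.38°, shortest Δλ = 57.4° (east) — does not cross 180°.
Leg 2: -104.38° → +51.22°, shortest Δλ = 155.6° (east) — does not cross 180°.
Leg 3: +51.22° → -169.51°, shortest Δλ = 139.27° (east) — crosses 180°.
Leg 4: -169.51° → -145.60°, shortest Δλ = 23.91° (east) — does not cross 180°.
Total crossings: 1.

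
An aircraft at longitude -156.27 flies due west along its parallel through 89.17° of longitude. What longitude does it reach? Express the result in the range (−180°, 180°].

Start at -156.27°; shift −89.17° → -245.44°.
-245.44° lies outside (−180°, 180°]; add 360° → +114.56°.

+114.56°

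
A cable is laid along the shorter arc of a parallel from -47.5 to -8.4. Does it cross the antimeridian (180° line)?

No

Signed shortest Δλ = ((-8.4 − -47.5 + 180) mod 360) − 180 = 39.1°.
Going east by 39.1° from -47.5° reaches -8.4° without touching 180°.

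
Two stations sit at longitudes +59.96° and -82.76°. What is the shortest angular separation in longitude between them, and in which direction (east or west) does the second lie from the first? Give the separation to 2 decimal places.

142.72° west

Raw difference: -82.76 − 59.96 = -142.72°.
Normalise into (−180°, 180°]: -142.72° stays -142.72°.
Negative ⇒ the second point lies to the west; separation 142.72°.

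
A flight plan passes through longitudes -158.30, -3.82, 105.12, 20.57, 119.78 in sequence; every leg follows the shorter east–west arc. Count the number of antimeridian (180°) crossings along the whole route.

0

Leg 1: -158.30° → -3.82°, shortest Δλ = 154.48° (east) — does not cross 180°.
Leg 2: -3.82° → +105.12°, shortest Δλ = 108.94° (east) — does not cross 180°.
Leg 3: +105.12° → +20.57°, shortest Δλ = -84.55° (west) — does not cross 180°.
Leg 4: +20.57° → +119.78°, shortest Δλ = 99.21° (east) — does not cross 180°.
Total crossings: 0.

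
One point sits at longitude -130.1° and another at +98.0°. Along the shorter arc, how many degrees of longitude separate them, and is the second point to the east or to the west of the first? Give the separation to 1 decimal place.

Raw difference: 98.0 − -130.1 = 228.1°.
Normalise into (−180°, 180°]: 228.1° − 360° = -131.9°.
Negative ⇒ the second point lies to the west; separation 131.9°.

131.9° west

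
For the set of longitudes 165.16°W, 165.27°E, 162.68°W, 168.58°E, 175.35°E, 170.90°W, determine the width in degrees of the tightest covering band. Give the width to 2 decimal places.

32.05°

Sort the longitudes: -170.90°, -165.16°, -162.68°, +165.27°, +168.58°, +175.35°.
Eastward gaps between consecutive values (wrapping around): 5.74°, 2.48°, 327.95°, 3.31°, 6.77°, 13.75°.
Largest gap = 327.95° ⇒ minimal covering band is its complement: 360° − 327.95° = 32.05°.
Band runs from +165.27° eastward to -162.68°, crossing the antimeridian.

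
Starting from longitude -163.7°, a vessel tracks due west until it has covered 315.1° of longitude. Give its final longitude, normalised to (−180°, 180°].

Start at -163.7°; shift −315.1° → -478.8°.
-478.8° lies outside (−180°, 180°]; add 360° → -118.8°.

-118.8°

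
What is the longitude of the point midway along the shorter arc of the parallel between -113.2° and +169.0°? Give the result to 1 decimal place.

Signed shortest Δλ from -113.2° to +169.0° is -77.8°.
Midpoint longitude = -113.2° + (-77.8°)/2 = -113.2° − 38.9° = -152.1°.
(The naïve average (-113.2 + +169.0)/2 = 27.9° is on the wrong side of the globe.)

-152.1°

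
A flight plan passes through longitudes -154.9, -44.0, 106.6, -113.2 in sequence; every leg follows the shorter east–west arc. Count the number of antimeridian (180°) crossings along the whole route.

Leg 1: -154.9° → -44.0°, shortest Δλ = 110.9° (east) — does not cross 180°.
Leg 2: -44.0° → +106.6°, shortest Δλ = 150.6° (east) — does not cross 180°.
Leg 3: +106.6° → -113.2°, shortest Δλ = 140.2° (east) — crosses 180°.
Total crossings: 1.

1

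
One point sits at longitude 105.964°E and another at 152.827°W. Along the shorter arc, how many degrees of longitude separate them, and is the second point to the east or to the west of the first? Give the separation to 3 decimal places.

101.209° east

Raw difference: -152.827 − 105.964 = -258.791°.
Normalise into (−180°, 180°]: -258.791° + 360° = 101.209°.
Positive ⇒ the second point lies to the east; separation 101.209°.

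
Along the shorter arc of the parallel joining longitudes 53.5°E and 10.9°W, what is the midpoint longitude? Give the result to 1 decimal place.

21.3°E

Signed shortest Δλ from +53.5° to -10.9° is -64.4°.
Midpoint longitude = +53.5° + (-64.4°)/2 = +53.5° − 32.2° = +21.3°.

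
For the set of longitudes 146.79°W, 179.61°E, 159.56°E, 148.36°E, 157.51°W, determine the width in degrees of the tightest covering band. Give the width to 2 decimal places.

64.85°

Sort the longitudes: -157.51°, -146.79°, +148.36°, +159.56°, +179.61°.
Eastward gaps between consecutive values (wrapping around): 10.72°, 295.15°, 11.20°, 20.05°, 22.88°.
Largest gap = 295.15° ⇒ minimal covering band is its complement: 360° − 295.15° = 64.85°.
Band runs from +148.36° eastward to -146.79°, crossing the antimeridian.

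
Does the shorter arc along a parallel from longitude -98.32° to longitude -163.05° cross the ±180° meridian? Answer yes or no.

No

Signed shortest Δλ = ((-163.05 − -98.32 + 180) mod 360) − 180 = -64.73°.
Going west by 64.73° from -98.32° reaches -163.05° without touching 180°.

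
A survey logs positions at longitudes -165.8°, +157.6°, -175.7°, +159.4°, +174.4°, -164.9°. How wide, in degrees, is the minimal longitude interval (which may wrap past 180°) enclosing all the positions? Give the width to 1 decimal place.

37.5°

Sort the longitudes: -175.7°, -165.8°, -164.9°, +157.6°, +159.4°, +174.4°.
Eastward gaps between consecutive values (wrapping around): 9.9°, 0.9°, 322.5°, 1.8°, 15.0°, 9.9°.
Largest gap = 322.5° ⇒ minimal covering band is its complement: 360° − 322.5° = 37.5°.
Band runs from +157.6° eastward to -164.9°, crossing the antimeridian.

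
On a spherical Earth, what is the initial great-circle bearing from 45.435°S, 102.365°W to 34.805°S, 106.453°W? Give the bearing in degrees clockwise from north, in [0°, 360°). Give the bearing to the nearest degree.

342°

Δλ = -106.453 − -102.365 = -4.088°.
θ = atan2( sin Δλ · cos φ₂ , cos φ₁ · sin φ₂ − sin φ₁ · cos φ₂ · cos Δλ )
  = atan2(-0.05853, 0.18298) = -17.740° → normalised to [0°, 360°): 342.260°.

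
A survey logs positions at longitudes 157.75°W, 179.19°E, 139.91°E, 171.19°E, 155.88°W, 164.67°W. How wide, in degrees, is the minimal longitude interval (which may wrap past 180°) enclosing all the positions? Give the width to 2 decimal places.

Sort the longitudes: -164.67°, -157.75°, -155.88°, +139.91°, +171.19°, +179.19°.
Eastward gaps between consecutive values (wrapping around): 6.92°, 1.87°, 295.79°, 31.28°, 8.00°, 16.14°.
Largest gap = 295.79° ⇒ minimal covering band is its complement: 360° − 295.79° = 64.21°.
Band runs from +139.91° eastward to -155.88°, crossing the antimeridian.

64.21°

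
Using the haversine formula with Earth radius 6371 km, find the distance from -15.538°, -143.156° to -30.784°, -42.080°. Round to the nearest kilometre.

Δλ = -42.080 − -143.156 = 101.076°.
Δφ = -30.784 − -15.538 = -15.246°.
a = sin²(Δφ/2) + cos φ₁ · cos φ₂ · sin²(Δλ/2) = 0.510955.
c = 2·atan2(√a, √(1−a)) = 1.59271 rad → d = 6371·c ≈ 10147.15 km.

10147 km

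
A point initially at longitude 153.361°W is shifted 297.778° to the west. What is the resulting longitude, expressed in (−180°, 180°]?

91.139°W

Start at -153.361°; shift −297.778° → -451.139°.
-451.139° lies outside (−180°, 180°]; add 360° → -91.139°.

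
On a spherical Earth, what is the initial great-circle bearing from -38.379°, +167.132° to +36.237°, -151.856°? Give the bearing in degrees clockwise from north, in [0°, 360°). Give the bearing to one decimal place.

Δλ = -151.856 − 167.132 = -318.988°; wrapped into (−180°, 180°]: 41.012°.
θ = atan2( sin Δλ · cos φ₂ , cos φ₁ · sin φ₂ − sin φ₁ · cos φ₂ · cos Δλ )
  = atan2(0.52929, 0.84127) = 32.176° → normalised to [0°, 360°): 32.176°.

32.2°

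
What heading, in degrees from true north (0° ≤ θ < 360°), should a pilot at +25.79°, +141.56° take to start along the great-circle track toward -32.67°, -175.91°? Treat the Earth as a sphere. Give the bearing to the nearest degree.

143°

Δλ = -175.91 − 141.56 = -317.47°; wrapped into (−180°, 180°]: 42.53°.
θ = atan2( sin Δλ · cos φ₂ , cos φ₁ · sin φ₂ − sin φ₁ · cos φ₂ · cos Δλ )
  = atan2(0.56903, -0.75593) = 143.029° → normalised to [0°, 360°): 143.029°.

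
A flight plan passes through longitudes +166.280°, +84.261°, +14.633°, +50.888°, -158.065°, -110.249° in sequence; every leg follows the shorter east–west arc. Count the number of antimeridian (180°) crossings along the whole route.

Leg 1: +166.280° → +84.261°, shortest Δλ = -82.019° (west) — does not cross 180°.
Leg 2: +84.261° → +14.633°, shortest Δλ = -69.628° (west) — does not cross 180°.
Leg 3: +14.633° → +50.888°, shortest Δλ = 36.255° (east) — does not cross 180°.
Leg 4: +50.888° → -158.065°, shortest Δλ = 151.047° (east) — crosses 180°.
Leg 5: -158.065° → -110.249°, shortest Δλ = 47.816° (east) — does not cross 180°.
Total crossings: 1.

1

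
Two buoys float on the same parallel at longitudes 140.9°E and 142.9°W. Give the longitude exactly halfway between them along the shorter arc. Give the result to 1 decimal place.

179.0°E

Signed shortest Δλ from +140.9° to -142.9° is +76.2°.
Midpoint longitude = +140.9° + (+76.2°)/2 = +140.9° + 38.1° = +179.0°.
(The naïve average (+140.9 + -142.9)/2 = -1.0° is on the wrong side of the globe.)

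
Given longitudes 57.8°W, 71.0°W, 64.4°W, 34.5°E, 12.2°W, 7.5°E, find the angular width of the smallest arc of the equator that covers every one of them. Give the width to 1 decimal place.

Sort the longitudes: -71.0°, -64.4°, -57.8°, -12.2°, +7.5°, +34.5°.
Eastward gaps between consecutive values (wrapping around): 6.6°, 6.6°, 45.6°, 19.7°, 27.0°, 254.5°.
Largest gap = 254.5° ⇒ minimal covering band is its complement: 360° − 254.5° = 105.5°.
Band runs from -71.0° eastward to +34.5°.

105.5°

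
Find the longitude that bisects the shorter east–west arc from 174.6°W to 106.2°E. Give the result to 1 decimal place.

Signed shortest Δλ from -174.6° to +106.2° is -79.2°.
Midpoint longitude = -174.6° + (-79.2°)/2 = -174.6° − 39.6° = -214.2°.
Normalise into (−180°, 180°]: +145.8°.
(The naïve average (-174.6 + +106.2)/2 = -34.2° is on the wrong side of the globe.)

145.8°E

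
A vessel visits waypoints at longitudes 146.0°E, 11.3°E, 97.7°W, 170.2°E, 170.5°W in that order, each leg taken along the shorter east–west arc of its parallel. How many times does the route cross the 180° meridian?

Leg 1: +146.0° → +11.3°, shortest Δλ = -134.7° (west) — does not cross 180°.
Leg 2: +11.3° → -97.7°, shortest Δλ = -109.0° (west) — does not cross 180°.
Leg 3: -97.7° → +170.2°, shortest Δλ = -92.1° (west) — crosses 180°.
Leg 4: +170.2° → -170.5°, shortest Δλ = 19.3° (east) — crosses 180°.
Total crossings: 2.

2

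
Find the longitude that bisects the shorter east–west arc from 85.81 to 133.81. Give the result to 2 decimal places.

+109.81°

Signed shortest Δλ from +85.81° to +133.81° is +48.00°.
Midpoint longitude = +85.81° + (+48.00°)/2 = +85.81° + 24.00° = +109.81°.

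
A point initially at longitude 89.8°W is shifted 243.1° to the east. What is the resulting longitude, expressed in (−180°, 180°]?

Start at -89.8°; shift +243.1° → +153.3°.
+153.3° already lies in (−180°, 180°].

153.3°E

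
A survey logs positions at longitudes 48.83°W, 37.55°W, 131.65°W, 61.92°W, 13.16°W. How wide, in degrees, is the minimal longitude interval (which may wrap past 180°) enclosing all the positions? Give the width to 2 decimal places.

118.49°

Sort the longitudes: -131.65°, -61.92°, -48.83°, -37.55°, -13.16°.
Eastward gaps between consecutive values (wrapping around): 69.73°, 13.09°, 11.28°, 24.39°, 241.51°.
Largest gap = 241.51° ⇒ minimal covering band is its complement: 360° − 241.51° = 118.49°.
Band runs from -131.65° eastward to -13.16°.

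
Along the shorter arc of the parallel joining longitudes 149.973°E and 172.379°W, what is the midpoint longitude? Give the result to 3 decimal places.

168.797°E

Signed shortest Δλ from +149.973° to -172.379° is +37.648°.
Midpoint longitude = +149.973° + (+37.648°)/2 = +149.973° + 18.824° = +168.797°.
(The naïve average (+149.973 + -172.379)/2 = -11.203° is on the wrong side of the globe.)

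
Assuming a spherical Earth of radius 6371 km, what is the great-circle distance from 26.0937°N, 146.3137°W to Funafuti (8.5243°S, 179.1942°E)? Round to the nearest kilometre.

5357 km

Δλ = 179.1942 − -146.3137 = 325.5079°; wrapped into (−180°, 180°]: -34.4921°.
Δφ = -8.5243 − 26.0937 = -34.6180°.
a = sin²(Δφ/2) + cos φ₁ · cos φ₂ · sin²(Δλ/2) = 0.166588.
c = 2·atan2(√a, √(1−a)) = 0.84086 rad → d = 6371·c ≈ 5357.10 km.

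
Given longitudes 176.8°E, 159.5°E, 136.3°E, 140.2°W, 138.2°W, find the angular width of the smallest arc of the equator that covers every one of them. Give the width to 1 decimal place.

Sort the longitudes: -140.2°, -138.2°, +136.3°, +159.5°, +176.8°.
Eastward gaps between consecutive values (wrapping around): 2.0°, 274.5°, 23.2°, 17.3°, 43.0°.
Largest gap = 274.5° ⇒ minimal covering band is its complement: 360° − 274.5° = 85.5°.
Band runs from +136.3° eastward to -138.2°, crossing the antimeridian.

85.5°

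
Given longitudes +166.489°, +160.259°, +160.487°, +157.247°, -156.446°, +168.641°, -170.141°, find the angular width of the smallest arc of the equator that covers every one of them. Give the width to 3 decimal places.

46.307°

Sort the longitudes: -170.141°, -156.446°, +157.247°, +160.259°, +160.487°, +166.489°, +168.641°.
Eastward gaps between consecutive values (wrapping around): 13.695°, 313.693°, 3.012°, 0.228°, 6.002°, 2.152°, 21.218°.
Largest gap = 313.693° ⇒ minimal covering band is its complement: 360° − 313.693° = 46.307°.
Band runs from +157.247° eastward to -156.446°, crossing the antimeridian.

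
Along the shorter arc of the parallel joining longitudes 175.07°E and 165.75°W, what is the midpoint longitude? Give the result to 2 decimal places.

175.34°W

Signed shortest Δλ from +175.07° to -165.75° is +19.18°.
Midpoint longitude = +175.07° + (+19.18°)/2 = +175.07° + 9.59° = +184.66°.
Normalise into (−180°, 180°]: -175.34°.
(The naïve average (+175.07 + -165.75)/2 = 4.66° is on the wrong side of the globe.)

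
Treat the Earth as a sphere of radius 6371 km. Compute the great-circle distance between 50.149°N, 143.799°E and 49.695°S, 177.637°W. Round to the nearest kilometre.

11692 km

Δλ = -177.637 − 143.799 = -321.436°; wrapped into (−180°, 180°]: 38.564°.
Δφ = -49.695 − 50.149 = -99.844°.
a = sin²(Δφ/2) + cos φ₁ · cos φ₂ · sin²(Δλ/2) = 0.630682.
c = 2·atan2(√a, √(1−a)) = 1.83523 rad → d = 6371·c ≈ 11692.26 km.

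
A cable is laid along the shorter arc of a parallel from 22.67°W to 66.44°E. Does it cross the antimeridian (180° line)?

Signed shortest Δλ = ((66.44 − -22.67 + 180) mod 360) − 180 = 89.11°.
Going east by 89.11° from -22.67° reaches +66.44° without touching 180°.

No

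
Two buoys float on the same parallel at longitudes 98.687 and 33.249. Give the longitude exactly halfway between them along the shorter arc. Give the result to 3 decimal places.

Signed shortest Δλ from +98.687° to +33.249° is -65.438°.
Midpoint longitude = +98.687° + (-65.438°)/2 = +98.687° − 32.719° = +65.968°.

+65.968°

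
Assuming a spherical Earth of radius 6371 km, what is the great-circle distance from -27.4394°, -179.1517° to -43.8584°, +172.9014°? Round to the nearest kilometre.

Δλ = 172.9014 − -179.1517 = 352.0531°; wrapped into (−180°, 180°]: -7.9469°.
Δφ = -43.8584 − -27.4394 = -16.4190°.
a = sin²(Δφ/2) + cos φ₁ · cos φ₂ · sin²(Δλ/2) = 0.023463.
c = 2·atan2(√a, √(1−a)) = 0.30756 rad → d = 6371·c ≈ 1959.47 km.

1959 km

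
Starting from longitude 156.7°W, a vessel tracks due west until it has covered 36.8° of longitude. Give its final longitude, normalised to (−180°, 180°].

166.5°E

Start at -156.7°; shift −36.8° → -193.5°.
-193.5° lies outside (−180°, 180°]; add 360° → +166.5°.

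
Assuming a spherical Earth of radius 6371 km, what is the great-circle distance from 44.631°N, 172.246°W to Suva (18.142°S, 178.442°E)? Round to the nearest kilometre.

Δλ = 178.442 − -172.246 = 350.688°; wrapped into (−180°, 180°]: -9.312°.
Δφ = -18.142 − 44.631 = -62.773°.
a = sin²(Δφ/2) + cos φ₁ · cos φ₂ · sin²(Δλ/2) = 0.275697.
c = 2·atan2(√a, √(1−a)) = 1.10559 rad → d = 6371·c ≈ 7043.73 km.

7044 km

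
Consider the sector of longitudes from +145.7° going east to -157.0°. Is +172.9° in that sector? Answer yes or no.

Yes

Band width going east from +145.7° to -157.0°: ((-157.0 − 145.7) mod 360) = 57.3°.
Offset of +172.9° east of the west edge: ((172.9 − 145.7) mod 360) = 27.2°.
27.2° ≤ 57.3° ⇒ inside.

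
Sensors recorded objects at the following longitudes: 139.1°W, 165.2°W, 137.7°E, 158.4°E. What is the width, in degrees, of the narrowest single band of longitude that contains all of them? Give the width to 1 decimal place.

Sort the longitudes: -165.2°, -139.1°, +137.7°, +158.4°.
Eastward gaps between consecutive values (wrapping around): 26.1°, 276.8°, 20.7°, 36.4°.
Largest gap = 276.8° ⇒ minimal covering band is its complement: 360° − 276.8° = 83.2°.
Band runs from +137.7° eastward to -139.1°, crossing the antimeridian.

83.2°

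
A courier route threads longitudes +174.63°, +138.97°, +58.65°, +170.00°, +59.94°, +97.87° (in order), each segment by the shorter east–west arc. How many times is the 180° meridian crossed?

Leg 1: +174.63° → +138.97°, shortest Δλ = -35.66° (west) — does not cross 180°.
Leg 2: +138.97° → +58.65°, shortest Δλ = -80.32° (west) — does not cross 180°.
Leg 3: +58.65° → +170.00°, shortest Δλ = 111.35° (east) — does not cross 180°.
Leg 4: +170.00° → +59.94°, shortest Δλ = -110.06° (west) — does not cross 180°.
Leg 5: +59.94° → +97.87°, shortest Δλ = 37.93° (east) — does not cross 180°.
Total crossings: 0.

0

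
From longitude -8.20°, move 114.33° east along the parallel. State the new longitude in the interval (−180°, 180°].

Start at -8.20°; shift +114.33° → +106.13°.
+106.13° already lies in (−180°, 180°].

+106.13°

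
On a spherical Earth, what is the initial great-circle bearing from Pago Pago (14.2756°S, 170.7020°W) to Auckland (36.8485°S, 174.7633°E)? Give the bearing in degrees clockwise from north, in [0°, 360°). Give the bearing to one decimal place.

207.2°

Δλ = 174.7633 − -170.7020 = 345.4653°; wrapped into (−180°, 180°]: -14.5347°.
θ = atan2( sin Δλ · cos φ₂ , cos φ₁ · sin φ₂ − sin φ₁ · cos φ₂ · cos Δλ )
  = atan2(-0.20083, -0.39017) = -152.764° → normalised to [0°, 360°): 207.236°.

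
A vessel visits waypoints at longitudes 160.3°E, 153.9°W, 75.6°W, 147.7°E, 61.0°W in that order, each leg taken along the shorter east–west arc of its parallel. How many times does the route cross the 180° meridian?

3

Leg 1: +160.3° → -153.9°, shortest Δλ = 45.8° (east) — crosses 180°.
Leg 2: -153.9° → -75.6°, shortest Δλ = 78.3° (east) — does not cross 180°.
Leg 3: -75.6° → +147.7°, shortest Δλ = -136.7° (west) — crosses 180°.
Leg 4: +147.7° → -61.0°, shortest Δλ = 151.3° (east) — crosses 180°.
Total crossings: 3.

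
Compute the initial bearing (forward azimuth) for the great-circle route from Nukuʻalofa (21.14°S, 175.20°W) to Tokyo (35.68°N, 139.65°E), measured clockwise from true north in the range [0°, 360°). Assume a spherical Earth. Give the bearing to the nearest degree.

Δλ = 139.65 − -175.20 = 314.85°; wrapped into (−180°, 180°]: -45.15°.
θ = atan2( sin Δλ · cos φ₂ , cos φ₁ · sin φ₂ − sin φ₁ · cos φ₂ · cos Δλ )
  = atan2(-0.57588, 0.75061) = -37.496° → normalised to [0°, 360°): 322.504°.

323°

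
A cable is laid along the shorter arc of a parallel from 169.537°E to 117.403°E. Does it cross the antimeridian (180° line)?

No

Signed shortest Δλ = ((117.403 − 169.537 + 180) mod 360) − 180 = -52.134°.
Going west by 52.134° from +169.537° reaches +117.403° without touching 180°.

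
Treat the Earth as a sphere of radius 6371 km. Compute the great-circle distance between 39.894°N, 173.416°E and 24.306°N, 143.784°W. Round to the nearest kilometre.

Δλ = -143.784 − 173.416 = -317.200°; wrapped into (−180°, 180°]: 42.800°.
Δφ = 24.306 − 39.894 = -15.588°.
a = sin²(Δφ/2) + cos φ₁ · cos φ₂ · sin²(Δλ/2) = 0.111482.
c = 2·atan2(√a, √(1−a)) = 0.68085 rad → d = 6371·c ≈ 4337.71 km.

4338 km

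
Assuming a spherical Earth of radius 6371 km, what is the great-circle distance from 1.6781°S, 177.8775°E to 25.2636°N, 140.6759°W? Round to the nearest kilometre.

Δλ = -140.6759 − 177.8775 = -318.5534°; wrapped into (−180°, 180°]: 41.4466°.
Δφ = 25.2636 − -1.6781 = 26.9417°.
a = sin²(Δφ/2) + cos φ₁ · cos φ₂ · sin²(Δλ/2) = 0.167455.
c = 2·atan2(√a, √(1−a)) = 0.84318 rad → d = 6371·c ≈ 5371.91 km.

5372 km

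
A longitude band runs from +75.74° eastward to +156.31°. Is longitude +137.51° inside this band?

Yes

Band width going east from +75.74° to +156.31°: ((156.31 − 75.74) mod 360) = 80.57°.
Offset of +137.51° east of the west edge: ((137.51 − 75.74) mod 360) = 61.77°.
61.77° ≤ 80.57° ⇒ inside.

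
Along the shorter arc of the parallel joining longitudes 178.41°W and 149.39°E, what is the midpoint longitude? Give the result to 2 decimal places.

Signed shortest Δλ from -178.41° to +149.39° is -32.20°.
Midpoint longitude = -178.41° + (-32.20°)/2 = -178.41° − 16.10° = -194.51°.
Normalise into (−180°, 180°]: +165.49°.
(The naïve average (-178.41 + +149.39)/2 = -14.51° is on the wrong side of the globe.)

165.49°E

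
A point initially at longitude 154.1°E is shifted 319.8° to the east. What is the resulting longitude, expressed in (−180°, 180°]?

113.9°E

Start at +154.1°; shift +319.8° → +473.9°.
+473.9° lies outside (−180°, 180°]; subtract 360° → +113.9°.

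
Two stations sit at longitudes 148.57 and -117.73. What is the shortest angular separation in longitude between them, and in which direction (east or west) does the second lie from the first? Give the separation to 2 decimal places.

93.70° east

Raw difference: -117.73 − 148.57 = -266.3°.
Normalise into (−180°, 180°]: -266.3° + 360° = 93.7°.
Positive ⇒ the second point lies to the east; separation 93.70°.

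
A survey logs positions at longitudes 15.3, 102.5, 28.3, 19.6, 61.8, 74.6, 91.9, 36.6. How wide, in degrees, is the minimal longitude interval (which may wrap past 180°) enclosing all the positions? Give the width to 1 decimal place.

Sort the longitudes: +15.3°, +19.6°, +28.3°, +36.6°, +61.8°, +74.6°, +91.9°, +102.5°.
Eastward gaps between consecutive values (wrapping around): 4.3°, 8.7°, 8.3°, 25.2°, 12.8°, 17.3°, 10.6°, 272.8°.
Largest gap = 272.8° ⇒ minimal covering band is its complement: 360° − 272.8° = 87.2°.
Band runs from +15.3° eastward to +102.5°.

87.2°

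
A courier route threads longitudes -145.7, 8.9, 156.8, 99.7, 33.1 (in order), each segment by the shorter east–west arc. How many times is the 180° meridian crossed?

Leg 1: -145.7° → +8.9°, shortest Δλ = 154.6° (east) — does not cross 180°.
Leg 2: +8.9° → +156.8°, shortest Δλ = 147.9° (east) — does not cross 180°.
Leg 3: +156.8° → +99.7°, shortest Δλ = -57.1° (west) — does not cross 180°.
Leg 4: +99.7° → +33.1°, shortest Δλ = -66.6° (west) — does not cross 180°.
Total crossings: 0.

0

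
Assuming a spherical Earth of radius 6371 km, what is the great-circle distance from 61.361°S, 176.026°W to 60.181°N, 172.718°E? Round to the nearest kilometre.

Δλ = 172.718 − -176.026 = 348.744°; wrapped into (−180°, 180°]: -11.256°.
Δφ = 60.181 − -61.361 = 121.542°.
a = sin²(Δφ/2) + cos φ₁ · cos φ₂ · sin²(Δλ/2) = 0.763854.
c = 2·atan2(√a, √(1−a)) = 2.12670 rad → d = 6371·c ≈ 13549.18 km.

13549 km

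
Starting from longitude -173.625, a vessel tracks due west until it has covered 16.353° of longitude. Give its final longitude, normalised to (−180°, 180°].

Start at -173.625°; shift −16.353° → -189.978°.
-189.978° lies outside (−180°, 180°]; add 360° → +170.022°.

+170.022°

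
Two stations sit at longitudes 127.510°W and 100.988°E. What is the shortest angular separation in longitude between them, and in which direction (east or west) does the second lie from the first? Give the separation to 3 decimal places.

131.502° west

Raw difference: 100.988 − -127.510 = 228.498°.
Normalise into (−180°, 180°]: 228.498° − 360° = -131.502°.
Negative ⇒ the second point lies to the west; separation 131.502°.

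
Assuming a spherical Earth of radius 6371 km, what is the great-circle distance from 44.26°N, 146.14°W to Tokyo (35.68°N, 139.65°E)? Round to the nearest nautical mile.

Δλ = 139.65 − -146.14 = 285.79°; wrapped into (−180°, 180°]: -74.21°.
Δφ = 35.68 − 44.26 = -8.58°.
a = sin²(Δφ/2) + cos φ₁ · cos φ₂ · sin²(Δλ/2) = 0.217318.
c = 2·atan2(√a, √(1−a)) = 0.96992 rad → d = 6371·c ≈ 6179.37 km ≈ 3336.59 nmi.

3337 nmi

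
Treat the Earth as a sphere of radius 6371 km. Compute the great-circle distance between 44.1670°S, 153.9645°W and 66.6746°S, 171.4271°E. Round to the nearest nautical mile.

1749 nmi

Δλ = 171.4271 − -153.9645 = 325.3916°; wrapped into (−180°, 180°]: -34.6084°.
Δφ = -66.6746 − -44.1670 = -22.5076°.
a = sin²(Δφ/2) + cos φ₁ · cos φ₂ · sin²(Δλ/2) = 0.063214.
c = 2·atan2(√a, √(1−a)) = 0.50830 rad → d = 6371·c ≈ 3238.39 km ≈ 1748.59 nmi.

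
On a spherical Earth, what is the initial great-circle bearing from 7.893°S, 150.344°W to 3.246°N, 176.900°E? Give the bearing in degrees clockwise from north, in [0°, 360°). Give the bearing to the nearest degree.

288°

Δλ = 176.900 − -150.344 = 327.244°; wrapped into (−180°, 180°]: -32.756°.
θ = atan2( sin Δλ · cos φ₂ , cos φ₁ · sin φ₂ − sin φ₁ · cos φ₂ · cos Δλ )
  = atan2(-0.54019, 0.17139) = -72.397° → normalised to [0°, 360°): 287.603°.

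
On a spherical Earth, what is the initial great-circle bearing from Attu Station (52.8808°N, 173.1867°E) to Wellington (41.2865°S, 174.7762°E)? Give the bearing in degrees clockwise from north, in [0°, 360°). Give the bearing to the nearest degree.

179°

Δλ = 174.7762 − 173.1867 = 1.5895°.
θ = atan2( sin Δλ · cos φ₂ , cos φ₁ · sin φ₂ − sin φ₁ · cos φ₂ · cos Δλ )
  = atan2(0.02084, -0.99713) = 178.803° → normalised to [0°, 360°): 178.803°.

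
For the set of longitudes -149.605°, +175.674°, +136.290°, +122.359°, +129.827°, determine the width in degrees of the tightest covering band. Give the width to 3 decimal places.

Sort the longitudes: -149.605°, +122.359°, +129.827°, +136.290°, +175.674°.
Eastward gaps between consecutive values (wrapping around): 271.964°, 7.468°, 6.463°, 39.384°, 34.721°.
Largest gap = 271.964° ⇒ minimal covering band is its complement: 360° − 271.964° = 88.036°.
Band runs from +122.359° eastward to -149.605°, crossing the antimeridian.

88.036°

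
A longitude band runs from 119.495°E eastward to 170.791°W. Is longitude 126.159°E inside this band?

Yes

Band width going east from +119.495° to -170.791°: ((-170.791 − 119.495) mod 360) = 69.714°.
Offset of +126.159° east of the west edge: ((126.159 − 119.495) mod 360) = 6.664°.
6.664° ≤ 69.714° ⇒ inside.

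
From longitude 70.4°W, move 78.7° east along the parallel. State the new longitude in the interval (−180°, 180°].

Start at -70.4°; shift +78.7° → +8.3°.
+8.3° already lies in (−180°, 180°].

8.3°E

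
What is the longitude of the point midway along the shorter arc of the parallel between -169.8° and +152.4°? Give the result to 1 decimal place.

+171.3°

Signed shortest Δλ from -169.8° to +152.4° is -37.8°.
Midpoint longitude = -169.8° + (-37.8°)/2 = -169.8° − 18.9° = -188.7°.
Normalise into (−180°, 180°]: +171.3°.
(The naïve average (-169.8 + +152.4)/2 = -8.7° is on the wrong side of the globe.)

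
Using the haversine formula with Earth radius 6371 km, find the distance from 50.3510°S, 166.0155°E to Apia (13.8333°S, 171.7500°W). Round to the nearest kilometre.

4531 km

Δλ = -171.7500 − 166.0155 = -337.7655°; wrapped into (−180°, 180°]: 22.2345°.
Δφ = -13.8333 − -50.3510 = 36.5177°.
a = sin²(Δφ/2) + cos φ₁ · cos φ₂ · sin²(Δλ/2) = 0.121198.
c = 2·atan2(√a, √(1−a)) = 0.71116 rad → d = 6371·c ≈ 4530.82 km.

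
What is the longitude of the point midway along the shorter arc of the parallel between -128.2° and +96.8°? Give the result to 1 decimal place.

+164.3°

Signed shortest Δλ from -128.2° to +96.8° is -135.0°.
Midpoint longitude = -128.2° + (-135.0°)/2 = -128.2° − 67.5° = -195.7°.
Normalise into (−180°, 180°]: +164.3°.
(The naïve average (-128.2 + +96.8)/2 = -15.7° is on the wrong side of the globe.)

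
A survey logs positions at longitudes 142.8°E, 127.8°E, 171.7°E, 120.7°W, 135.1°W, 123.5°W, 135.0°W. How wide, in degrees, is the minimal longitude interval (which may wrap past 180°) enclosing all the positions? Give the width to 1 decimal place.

Sort the longitudes: -135.1°, -135.0°, -123.5°, -120.7°, +127.8°, +142.8°, +171.7°.
Eastward gaps between consecutive values (wrapping around): 0.1°, 11.5°, 2.8°, 248.5°, 15.0°, 28.9°, 53.2°.
Largest gap = 248.5° ⇒ minimal covering band is its complement: 360° − 248.5° = 111.5°.
Band runs from +127.8° eastward to -120.7°, crossing the antimeridian.

111.5°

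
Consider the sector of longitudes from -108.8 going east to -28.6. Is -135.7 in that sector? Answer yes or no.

Band width going east from -108.8° to -28.6°: ((-28.6 − -108.8) mod 360) = 80.2°.
Offset of -135.7° east of the west edge: ((-135.7 − -108.8) mod 360) = 333.1°.
333.1° > 80.2° ⇒ outside.

No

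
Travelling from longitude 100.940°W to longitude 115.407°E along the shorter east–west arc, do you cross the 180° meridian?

Naïve |115.407 − -100.940| = 216.347° > 180°, so the shorter arc goes the other way round — across 180°.
Signed shortest Δλ = ((115.407 − -100.940 + 180) mod 360) − 180 = -143.653°.
Going west by 143.653° from -100.940° passes through 180° before reaching +115.407°.

Yes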